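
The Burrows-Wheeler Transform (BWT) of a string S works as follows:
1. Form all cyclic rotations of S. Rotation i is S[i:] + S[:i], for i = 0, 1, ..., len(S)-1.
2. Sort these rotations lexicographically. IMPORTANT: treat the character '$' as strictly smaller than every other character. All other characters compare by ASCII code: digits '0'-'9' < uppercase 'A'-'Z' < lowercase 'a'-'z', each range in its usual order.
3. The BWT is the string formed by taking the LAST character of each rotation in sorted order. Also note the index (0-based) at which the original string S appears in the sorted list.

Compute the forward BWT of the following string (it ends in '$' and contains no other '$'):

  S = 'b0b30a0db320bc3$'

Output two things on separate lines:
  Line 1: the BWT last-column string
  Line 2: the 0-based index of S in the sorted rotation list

Answer: 33b2a3cbb0$0d0b0
10

Derivation:
All 16 rotations (rotation i = S[i:]+S[:i]):
  rot[0] = b0b30a0db320bc3$
  rot[1] = 0b30a0db320bc3$b
  rot[2] = b30a0db320bc3$b0
  rot[3] = 30a0db320bc3$b0b
  rot[4] = 0a0db320bc3$b0b3
  rot[5] = a0db320bc3$b0b30
  rot[6] = 0db320bc3$b0b30a
  rot[7] = db320bc3$b0b30a0
  rot[8] = b320bc3$b0b30a0d
  rot[9] = 320bc3$b0b30a0db
  rot[10] = 20bc3$b0b30a0db3
  rot[11] = 0bc3$b0b30a0db32
  rot[12] = bc3$b0b30a0db320
  rot[13] = c3$b0b30a0db320b
  rot[14] = 3$b0b30a0db320bc
  rot[15] = $b0b30a0db320bc3
Sorted (with $ < everything):
  sorted[0] = $b0b30a0db320bc3  (last char: '3')
  sorted[1] = 0a0db320bc3$b0b3  (last char: '3')
  sorted[2] = 0b30a0db320bc3$b  (last char: 'b')
  sorted[3] = 0bc3$b0b30a0db32  (last char: '2')
  sorted[4] = 0db320bc3$b0b30a  (last char: 'a')
  sorted[5] = 20bc3$b0b30a0db3  (last char: '3')
  sorted[6] = 3$b0b30a0db320bc  (last char: 'c')
  sorted[7] = 30a0db320bc3$b0b  (last char: 'b')
  sorted[8] = 320bc3$b0b30a0db  (last char: 'b')
  sorted[9] = a0db320bc3$b0b30  (last char: '0')
  sorted[10] = b0b30a0db320bc3$  (last char: '$')
  sorted[11] = b30a0db320bc3$b0  (last char: '0')
  sorted[12] = b320bc3$b0b30a0d  (last char: 'd')
  sorted[13] = bc3$b0b30a0db320  (last char: '0')
  sorted[14] = c3$b0b30a0db320b  (last char: 'b')
  sorted[15] = db320bc3$b0b30a0  (last char: '0')
Last column: 33b2a3cbb0$0d0b0
Original string S is at sorted index 10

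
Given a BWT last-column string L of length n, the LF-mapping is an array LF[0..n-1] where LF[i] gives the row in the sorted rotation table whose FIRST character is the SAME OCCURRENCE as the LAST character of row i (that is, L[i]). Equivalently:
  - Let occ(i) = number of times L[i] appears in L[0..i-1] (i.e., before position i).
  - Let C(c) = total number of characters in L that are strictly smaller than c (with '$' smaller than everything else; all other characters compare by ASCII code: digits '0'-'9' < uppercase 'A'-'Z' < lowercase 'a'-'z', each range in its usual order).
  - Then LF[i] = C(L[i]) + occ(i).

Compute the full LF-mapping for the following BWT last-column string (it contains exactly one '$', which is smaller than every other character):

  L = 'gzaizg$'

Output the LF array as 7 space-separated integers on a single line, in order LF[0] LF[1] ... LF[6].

Char counts: '$':1, 'a':1, 'g':2, 'i':1, 'z':2
C (first-col start): C('$')=0, C('a')=1, C('g')=2, C('i')=4, C('z')=5
L[0]='g': occ=0, LF[0]=C('g')+0=2+0=2
L[1]='z': occ=0, LF[1]=C('z')+0=5+0=5
L[2]='a': occ=0, LF[2]=C('a')+0=1+0=1
L[3]='i': occ=0, LF[3]=C('i')+0=4+0=4
L[4]='z': occ=1, LF[4]=C('z')+1=5+1=6
L[5]='g': occ=1, LF[5]=C('g')+1=2+1=3
L[6]='$': occ=0, LF[6]=C('$')+0=0+0=0

Answer: 2 5 1 4 6 3 0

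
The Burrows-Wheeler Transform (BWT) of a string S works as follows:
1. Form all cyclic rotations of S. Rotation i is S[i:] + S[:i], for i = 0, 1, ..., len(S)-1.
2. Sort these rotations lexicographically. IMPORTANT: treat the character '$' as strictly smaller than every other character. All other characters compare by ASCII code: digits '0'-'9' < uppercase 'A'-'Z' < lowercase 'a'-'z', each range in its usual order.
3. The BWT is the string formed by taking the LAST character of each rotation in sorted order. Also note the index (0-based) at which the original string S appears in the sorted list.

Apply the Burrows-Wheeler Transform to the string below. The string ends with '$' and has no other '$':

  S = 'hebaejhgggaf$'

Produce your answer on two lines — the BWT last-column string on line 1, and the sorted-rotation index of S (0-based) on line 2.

All 13 rotations (rotation i = S[i:]+S[:i]):
  rot[0] = hebaejhgggaf$
  rot[1] = ebaejhgggaf$h
  rot[2] = baejhgggaf$he
  rot[3] = aejhgggaf$heb
  rot[4] = ejhgggaf$heba
  rot[5] = jhgggaf$hebae
  rot[6] = hgggaf$hebaej
  rot[7] = gggaf$hebaejh
  rot[8] = ggaf$hebaejhg
  rot[9] = gaf$hebaejhgg
  rot[10] = af$hebaejhggg
  rot[11] = f$hebaejhggga
  rot[12] = $hebaejhgggaf
Sorted (with $ < everything):
  sorted[0] = $hebaejhgggaf  (last char: 'f')
  sorted[1] = aejhgggaf$heb  (last char: 'b')
  sorted[2] = af$hebaejhggg  (last char: 'g')
  sorted[3] = baejhgggaf$he  (last char: 'e')
  sorted[4] = ebaejhgggaf$h  (last char: 'h')
  sorted[5] = ejhgggaf$heba  (last char: 'a')
  sorted[6] = f$hebaejhggga  (last char: 'a')
  sorted[7] = gaf$hebaejhgg  (last char: 'g')
  sorted[8] = ggaf$hebaejhg  (last char: 'g')
  sorted[9] = gggaf$hebaejh  (last char: 'h')
  sorted[10] = hebaejhgggaf$  (last char: '$')
  sorted[11] = hgggaf$hebaej  (last char: 'j')
  sorted[12] = jhgggaf$hebae  (last char: 'e')
Last column: fbgehaaggh$je
Original string S is at sorted index 10

Answer: fbgehaaggh$je
10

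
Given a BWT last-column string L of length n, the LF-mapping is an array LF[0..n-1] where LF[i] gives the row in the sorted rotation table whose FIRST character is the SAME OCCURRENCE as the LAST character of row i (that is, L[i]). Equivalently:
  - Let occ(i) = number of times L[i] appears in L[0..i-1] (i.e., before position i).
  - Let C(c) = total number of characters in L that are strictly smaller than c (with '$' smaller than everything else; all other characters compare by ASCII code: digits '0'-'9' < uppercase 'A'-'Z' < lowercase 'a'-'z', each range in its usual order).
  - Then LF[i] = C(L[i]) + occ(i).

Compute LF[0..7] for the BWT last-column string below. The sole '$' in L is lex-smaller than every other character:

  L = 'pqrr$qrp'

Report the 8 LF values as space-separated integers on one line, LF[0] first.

Char counts: '$':1, 'p':2, 'q':2, 'r':3
C (first-col start): C('$')=0, C('p')=1, C('q')=3, C('r')=5
L[0]='p': occ=0, LF[0]=C('p')+0=1+0=1
L[1]='q': occ=0, LF[1]=C('q')+0=3+0=3
L[2]='r': occ=0, LF[2]=C('r')+0=5+0=5
L[3]='r': occ=1, LF[3]=C('r')+1=5+1=6
L[4]='$': occ=0, LF[4]=C('$')+0=0+0=0
L[5]='q': occ=1, LF[5]=C('q')+1=3+1=4
L[6]='r': occ=2, LF[6]=C('r')+2=5+2=7
L[7]='p': occ=1, LF[7]=C('p')+1=1+1=2

Answer: 1 3 5 6 0 4 7 2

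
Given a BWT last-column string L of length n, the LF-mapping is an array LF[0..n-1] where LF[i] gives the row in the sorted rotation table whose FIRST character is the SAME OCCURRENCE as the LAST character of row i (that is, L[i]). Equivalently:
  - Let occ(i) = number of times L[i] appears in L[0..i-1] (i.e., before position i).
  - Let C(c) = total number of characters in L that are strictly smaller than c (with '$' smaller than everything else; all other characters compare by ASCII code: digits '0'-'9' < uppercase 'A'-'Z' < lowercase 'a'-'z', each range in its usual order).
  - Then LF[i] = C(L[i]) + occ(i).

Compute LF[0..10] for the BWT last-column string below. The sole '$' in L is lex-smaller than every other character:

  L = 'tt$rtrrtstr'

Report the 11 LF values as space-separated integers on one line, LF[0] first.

Answer: 6 7 0 1 8 2 3 9 5 10 4

Derivation:
Char counts: '$':1, 'r':4, 's':1, 't':5
C (first-col start): C('$')=0, C('r')=1, C('s')=5, C('t')=6
L[0]='t': occ=0, LF[0]=C('t')+0=6+0=6
L[1]='t': occ=1, LF[1]=C('t')+1=6+1=7
L[2]='$': occ=0, LF[2]=C('$')+0=0+0=0
L[3]='r': occ=0, LF[3]=C('r')+0=1+0=1
L[4]='t': occ=2, LF[4]=C('t')+2=6+2=8
L[5]='r': occ=1, LF[5]=C('r')+1=1+1=2
L[6]='r': occ=2, LF[6]=C('r')+2=1+2=3
L[7]='t': occ=3, LF[7]=C('t')+3=6+3=9
L[8]='s': occ=0, LF[8]=C('s')+0=5+0=5
L[9]='t': occ=4, LF[9]=C('t')+4=6+4=10
L[10]='r': occ=3, LF[10]=C('r')+3=1+3=4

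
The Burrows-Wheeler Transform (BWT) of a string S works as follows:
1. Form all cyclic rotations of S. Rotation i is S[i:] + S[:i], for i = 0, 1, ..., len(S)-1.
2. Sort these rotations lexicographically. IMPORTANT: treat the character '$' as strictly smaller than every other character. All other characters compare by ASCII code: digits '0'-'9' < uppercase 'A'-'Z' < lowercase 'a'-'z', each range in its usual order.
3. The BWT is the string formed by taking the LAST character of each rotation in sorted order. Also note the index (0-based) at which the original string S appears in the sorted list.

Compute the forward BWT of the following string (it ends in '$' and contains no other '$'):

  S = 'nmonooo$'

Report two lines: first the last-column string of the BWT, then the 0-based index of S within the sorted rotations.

Answer: on$oomon
2

Derivation:
All 8 rotations (rotation i = S[i:]+S[:i]):
  rot[0] = nmonooo$
  rot[1] = monooo$n
  rot[2] = onooo$nm
  rot[3] = nooo$nmo
  rot[4] = ooo$nmon
  rot[5] = oo$nmono
  rot[6] = o$nmonoo
  rot[7] = $nmonooo
Sorted (with $ < everything):
  sorted[0] = $nmonooo  (last char: 'o')
  sorted[1] = monooo$n  (last char: 'n')
  sorted[2] = nmonooo$  (last char: '$')
  sorted[3] = nooo$nmo  (last char: 'o')
  sorted[4] = o$nmonoo  (last char: 'o')
  sorted[5] = onooo$nm  (last char: 'm')
  sorted[6] = oo$nmono  (last char: 'o')
  sorted[7] = ooo$nmon  (last char: 'n')
Last column: on$oomon
Original string S is at sorted index 2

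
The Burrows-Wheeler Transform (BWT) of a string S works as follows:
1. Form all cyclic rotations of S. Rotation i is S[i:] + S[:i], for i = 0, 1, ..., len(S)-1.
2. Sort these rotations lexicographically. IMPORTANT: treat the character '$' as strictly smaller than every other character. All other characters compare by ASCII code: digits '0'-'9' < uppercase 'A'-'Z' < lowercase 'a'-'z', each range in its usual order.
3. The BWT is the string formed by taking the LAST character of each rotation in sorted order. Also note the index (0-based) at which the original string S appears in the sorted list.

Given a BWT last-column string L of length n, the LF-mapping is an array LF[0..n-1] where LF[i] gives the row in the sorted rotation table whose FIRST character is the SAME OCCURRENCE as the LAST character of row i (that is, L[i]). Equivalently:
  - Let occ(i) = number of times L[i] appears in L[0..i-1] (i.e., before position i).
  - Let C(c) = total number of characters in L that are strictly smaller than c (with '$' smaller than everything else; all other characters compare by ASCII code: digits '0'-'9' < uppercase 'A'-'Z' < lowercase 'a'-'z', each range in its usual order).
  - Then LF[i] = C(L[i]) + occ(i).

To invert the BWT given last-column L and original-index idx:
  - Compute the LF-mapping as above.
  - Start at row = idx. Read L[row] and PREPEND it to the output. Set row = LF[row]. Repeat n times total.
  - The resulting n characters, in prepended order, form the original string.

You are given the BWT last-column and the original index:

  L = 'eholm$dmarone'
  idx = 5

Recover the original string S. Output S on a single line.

Answer: hammernoodle$

Derivation:
LF mapping: 3 5 10 6 7 0 2 8 1 12 11 9 4
Walk LF starting at row 5, prepending L[row]:
  step 1: row=5, L[5]='$', prepend. Next row=LF[5]=0
  step 2: row=0, L[0]='e', prepend. Next row=LF[0]=3
  step 3: row=3, L[3]='l', prepend. Next row=LF[3]=6
  step 4: row=6, L[6]='d', prepend. Next row=LF[6]=2
  step 5: row=2, L[2]='o', prepend. Next row=LF[2]=10
  step 6: row=10, L[10]='o', prepend. Next row=LF[10]=11
  step 7: row=11, L[11]='n', prepend. Next row=LF[11]=9
  step 8: row=9, L[9]='r', prepend. Next row=LF[9]=12
  step 9: row=12, L[12]='e', prepend. Next row=LF[12]=4
  step 10: row=4, L[4]='m', prepend. Next row=LF[4]=7
  step 11: row=7, L[7]='m', prepend. Next row=LF[7]=8
  step 12: row=8, L[8]='a', prepend. Next row=LF[8]=1
  step 13: row=1, L[1]='h', prepend. Next row=LF[1]=5
Reversed output: hammernoodle$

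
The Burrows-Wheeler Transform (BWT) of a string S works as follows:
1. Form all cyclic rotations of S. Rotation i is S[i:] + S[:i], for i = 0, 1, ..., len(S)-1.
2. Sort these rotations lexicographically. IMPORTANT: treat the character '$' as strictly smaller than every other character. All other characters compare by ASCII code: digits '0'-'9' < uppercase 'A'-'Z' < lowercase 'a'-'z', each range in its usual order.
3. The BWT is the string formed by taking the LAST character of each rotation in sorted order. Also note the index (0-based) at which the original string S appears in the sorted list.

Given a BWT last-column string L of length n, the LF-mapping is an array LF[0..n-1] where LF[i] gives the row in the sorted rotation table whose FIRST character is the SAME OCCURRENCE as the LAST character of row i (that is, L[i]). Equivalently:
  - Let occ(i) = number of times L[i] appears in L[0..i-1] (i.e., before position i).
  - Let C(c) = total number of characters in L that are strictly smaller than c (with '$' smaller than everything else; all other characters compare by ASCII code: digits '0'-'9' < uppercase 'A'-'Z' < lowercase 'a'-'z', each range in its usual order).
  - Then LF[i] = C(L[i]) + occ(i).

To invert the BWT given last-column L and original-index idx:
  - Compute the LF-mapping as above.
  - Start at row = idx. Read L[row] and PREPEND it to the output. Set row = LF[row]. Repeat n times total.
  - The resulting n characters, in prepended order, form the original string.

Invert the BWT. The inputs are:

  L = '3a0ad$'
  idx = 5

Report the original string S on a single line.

Answer: daa03$

Derivation:
LF mapping: 2 3 1 4 5 0
Walk LF starting at row 5, prepending L[row]:
  step 1: row=5, L[5]='$', prepend. Next row=LF[5]=0
  step 2: row=0, L[0]='3', prepend. Next row=LF[0]=2
  step 3: row=2, L[2]='0', prepend. Next row=LF[2]=1
  step 4: row=1, L[1]='a', prepend. Next row=LF[1]=3
  step 5: row=3, L[3]='a', prepend. Next row=LF[3]=4
  step 6: row=4, L[4]='d', prepend. Next row=LF[4]=5
Reversed output: daa03$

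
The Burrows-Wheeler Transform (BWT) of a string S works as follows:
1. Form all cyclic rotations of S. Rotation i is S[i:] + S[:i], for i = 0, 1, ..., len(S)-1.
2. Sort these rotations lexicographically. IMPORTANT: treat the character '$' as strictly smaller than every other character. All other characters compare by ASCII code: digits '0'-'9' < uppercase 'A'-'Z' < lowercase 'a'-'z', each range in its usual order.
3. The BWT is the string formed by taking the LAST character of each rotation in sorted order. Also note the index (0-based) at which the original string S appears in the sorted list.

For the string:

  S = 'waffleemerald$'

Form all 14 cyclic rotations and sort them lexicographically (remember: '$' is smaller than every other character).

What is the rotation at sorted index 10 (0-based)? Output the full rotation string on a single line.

All 14 rotations (rotation i = S[i:]+S[:i]):
  rot[0] = waffleemerald$
  rot[1] = affleemerald$w
  rot[2] = ffleemerald$wa
  rot[3] = fleemerald$waf
  rot[4] = leemerald$waff
  rot[5] = eemerald$waffl
  rot[6] = emerald$waffle
  rot[7] = merald$wafflee
  rot[8] = erald$waffleem
  rot[9] = rald$waffleeme
  rot[10] = ald$waffleemer
  rot[11] = ld$waffleemera
  rot[12] = d$waffleemeral
  rot[13] = $waffleemerald
Sorted (with $ < everything):
  sorted[0] = $waffleemerald
  sorted[1] = affleemerald$w
  sorted[2] = ald$waffleemer
  sorted[3] = d$waffleemeral
  sorted[4] = eemerald$waffl
  sorted[5] = emerald$waffle
  sorted[6] = erald$waffleem
  sorted[7] = ffleemerald$wa
  sorted[8] = fleemerald$waf
  sorted[9] = ld$waffleemera
  sorted[10] = leemerald$waff
  sorted[11] = merald$wafflee
  sorted[12] = rald$waffleeme
  sorted[13] = waffleemerald$
sorted[10] = leemerald$waff

Answer: leemerald$waff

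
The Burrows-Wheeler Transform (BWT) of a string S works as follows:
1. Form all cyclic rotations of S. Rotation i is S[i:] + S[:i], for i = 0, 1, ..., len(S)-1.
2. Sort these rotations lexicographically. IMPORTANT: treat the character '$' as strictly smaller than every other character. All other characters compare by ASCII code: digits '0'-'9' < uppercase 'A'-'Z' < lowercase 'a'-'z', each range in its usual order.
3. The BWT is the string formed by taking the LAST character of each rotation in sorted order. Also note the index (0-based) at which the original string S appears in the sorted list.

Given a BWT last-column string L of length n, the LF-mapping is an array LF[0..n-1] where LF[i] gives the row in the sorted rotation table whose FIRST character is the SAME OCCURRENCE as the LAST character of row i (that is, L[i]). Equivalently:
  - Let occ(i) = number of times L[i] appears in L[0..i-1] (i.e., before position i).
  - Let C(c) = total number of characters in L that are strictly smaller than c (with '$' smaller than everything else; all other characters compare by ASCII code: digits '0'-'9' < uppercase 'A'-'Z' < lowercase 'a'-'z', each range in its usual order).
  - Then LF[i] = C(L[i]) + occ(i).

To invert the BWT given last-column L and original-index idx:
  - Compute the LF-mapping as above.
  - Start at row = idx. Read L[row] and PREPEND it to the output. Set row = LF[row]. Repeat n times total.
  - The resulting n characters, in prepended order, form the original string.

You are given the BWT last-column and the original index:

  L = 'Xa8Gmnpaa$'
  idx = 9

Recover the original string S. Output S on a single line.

LF mapping: 3 4 1 2 7 8 9 5 6 0
Walk LF starting at row 9, prepending L[row]:
  step 1: row=9, L[9]='$', prepend. Next row=LF[9]=0
  step 2: row=0, L[0]='X', prepend. Next row=LF[0]=3
  step 3: row=3, L[3]='G', prepend. Next row=LF[3]=2
  step 4: row=2, L[2]='8', prepend. Next row=LF[2]=1
  step 5: row=1, L[1]='a', prepend. Next row=LF[1]=4
  step 6: row=4, L[4]='m', prepend. Next row=LF[4]=7
  step 7: row=7, L[7]='a', prepend. Next row=LF[7]=5
  step 8: row=5, L[5]='n', prepend. Next row=LF[5]=8
  step 9: row=8, L[8]='a', prepend. Next row=LF[8]=6
  step 10: row=6, L[6]='p', prepend. Next row=LF[6]=9
Reversed output: panama8GX$

Answer: panama8GX$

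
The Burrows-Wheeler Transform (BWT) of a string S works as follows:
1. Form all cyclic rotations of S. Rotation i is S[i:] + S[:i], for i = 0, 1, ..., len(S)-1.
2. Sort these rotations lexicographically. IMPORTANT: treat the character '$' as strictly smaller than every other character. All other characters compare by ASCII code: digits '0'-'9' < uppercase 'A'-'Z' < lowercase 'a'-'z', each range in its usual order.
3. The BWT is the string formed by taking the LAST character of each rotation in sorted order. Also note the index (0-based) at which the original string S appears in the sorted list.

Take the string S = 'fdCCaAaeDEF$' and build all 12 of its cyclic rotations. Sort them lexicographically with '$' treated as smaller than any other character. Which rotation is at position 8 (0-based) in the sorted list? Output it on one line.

All 12 rotations (rotation i = S[i:]+S[:i]):
  rot[0] = fdCCaAaeDEF$
  rot[1] = dCCaAaeDEF$f
  rot[2] = CCaAaeDEF$fd
  rot[3] = CaAaeDEF$fdC
  rot[4] = aAaeDEF$fdCC
  rot[5] = AaeDEF$fdCCa
  rot[6] = aeDEF$fdCCaA
  rot[7] = eDEF$fdCCaAa
  rot[8] = DEF$fdCCaAae
  rot[9] = EF$fdCCaAaeD
  rot[10] = F$fdCCaAaeDE
  rot[11] = $fdCCaAaeDEF
Sorted (with $ < everything):
  sorted[0] = $fdCCaAaeDEF
  sorted[1] = AaeDEF$fdCCa
  sorted[2] = CCaAaeDEF$fd
  sorted[3] = CaAaeDEF$fdC
  sorted[4] = DEF$fdCCaAae
  sorted[5] = EF$fdCCaAaeD
  sorted[6] = F$fdCCaAaeDE
  sorted[7] = aAaeDEF$fdCC
  sorted[8] = aeDEF$fdCCaA
  sorted[9] = dCCaAaeDEF$f
  sorted[10] = eDEF$fdCCaAa
  sorted[11] = fdCCaAaeDEF$
sorted[8] = aeDEF$fdCCaA

Answer: aeDEF$fdCCaA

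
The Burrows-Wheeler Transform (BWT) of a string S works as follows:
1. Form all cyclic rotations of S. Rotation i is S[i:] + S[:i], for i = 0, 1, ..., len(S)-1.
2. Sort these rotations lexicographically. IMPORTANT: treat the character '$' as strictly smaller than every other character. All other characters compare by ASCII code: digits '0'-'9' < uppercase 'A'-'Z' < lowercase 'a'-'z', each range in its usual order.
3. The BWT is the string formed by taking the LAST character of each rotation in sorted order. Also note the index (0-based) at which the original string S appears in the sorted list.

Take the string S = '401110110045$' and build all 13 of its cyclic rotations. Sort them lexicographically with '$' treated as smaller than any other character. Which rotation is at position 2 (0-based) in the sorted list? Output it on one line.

All 13 rotations (rotation i = S[i:]+S[:i]):
  rot[0] = 401110110045$
  rot[1] = 01110110045$4
  rot[2] = 1110110045$40
  rot[3] = 110110045$401
  rot[4] = 10110045$4011
  rot[5] = 0110045$40111
  rot[6] = 110045$401110
  rot[7] = 10045$4011101
  rot[8] = 0045$40111011
  rot[9] = 045$401110110
  rot[10] = 45$4011101100
  rot[11] = 5$40111011004
  rot[12] = $401110110045
Sorted (with $ < everything):
  sorted[0] = $401110110045
  sorted[1] = 0045$40111011
  sorted[2] = 0110045$40111
  sorted[3] = 01110110045$4
  sorted[4] = 045$401110110
  sorted[5] = 10045$4011101
  sorted[6] = 10110045$4011
  sorted[7] = 110045$401110
  sorted[8] = 110110045$401
  sorted[9] = 1110110045$40
  sorted[10] = 401110110045$
  sorted[11] = 45$4011101100
  sorted[12] = 5$40111011004
sorted[2] = 0110045$40111

Answer: 0110045$40111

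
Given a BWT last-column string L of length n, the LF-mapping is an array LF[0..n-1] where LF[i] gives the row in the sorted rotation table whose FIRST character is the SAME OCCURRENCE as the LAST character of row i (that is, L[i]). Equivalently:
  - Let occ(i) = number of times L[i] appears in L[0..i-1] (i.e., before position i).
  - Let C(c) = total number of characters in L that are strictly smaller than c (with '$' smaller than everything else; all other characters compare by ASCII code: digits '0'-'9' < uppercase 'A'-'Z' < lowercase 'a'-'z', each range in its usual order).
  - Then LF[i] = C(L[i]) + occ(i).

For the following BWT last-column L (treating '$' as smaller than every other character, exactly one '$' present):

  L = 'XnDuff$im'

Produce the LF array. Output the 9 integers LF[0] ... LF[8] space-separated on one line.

Answer: 2 7 1 8 3 4 0 5 6

Derivation:
Char counts: '$':1, 'D':1, 'X':1, 'f':2, 'i':1, 'm':1, 'n':1, 'u':1
C (first-col start): C('$')=0, C('D')=1, C('X')=2, C('f')=3, C('i')=5, C('m')=6, C('n')=7, C('u')=8
L[0]='X': occ=0, LF[0]=C('X')+0=2+0=2
L[1]='n': occ=0, LF[1]=C('n')+0=7+0=7
L[2]='D': occ=0, LF[2]=C('D')+0=1+0=1
L[3]='u': occ=0, LF[3]=C('u')+0=8+0=8
L[4]='f': occ=0, LF[4]=C('f')+0=3+0=3
L[5]='f': occ=1, LF[5]=C('f')+1=3+1=4
L[6]='$': occ=0, LF[6]=C('$')+0=0+0=0
L[7]='i': occ=0, LF[7]=C('i')+0=5+0=5
L[8]='m': occ=0, LF[8]=C('m')+0=6+0=6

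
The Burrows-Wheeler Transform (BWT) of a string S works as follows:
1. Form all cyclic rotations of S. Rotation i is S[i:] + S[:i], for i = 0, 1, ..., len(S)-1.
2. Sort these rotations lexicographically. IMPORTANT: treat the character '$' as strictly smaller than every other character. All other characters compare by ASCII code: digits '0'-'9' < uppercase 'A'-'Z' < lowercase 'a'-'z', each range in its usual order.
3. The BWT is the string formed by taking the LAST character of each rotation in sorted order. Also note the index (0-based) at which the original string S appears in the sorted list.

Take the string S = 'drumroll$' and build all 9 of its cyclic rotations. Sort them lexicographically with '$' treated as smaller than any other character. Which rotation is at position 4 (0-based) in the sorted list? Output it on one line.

All 9 rotations (rotation i = S[i:]+S[:i]):
  rot[0] = drumroll$
  rot[1] = rumroll$d
  rot[2] = umroll$dr
  rot[3] = mroll$dru
  rot[4] = roll$drum
  rot[5] = oll$drumr
  rot[6] = ll$drumro
  rot[7] = l$drumrol
  rot[8] = $drumroll
Sorted (with $ < everything):
  sorted[0] = $drumroll
  sorted[1] = drumroll$
  sorted[2] = l$drumrol
  sorted[3] = ll$drumro
  sorted[4] = mroll$dru
  sorted[5] = oll$drumr
  sorted[6] = roll$drum
  sorted[7] = rumroll$d
  sorted[8] = umroll$dr
sorted[4] = mroll$dru

Answer: mroll$dru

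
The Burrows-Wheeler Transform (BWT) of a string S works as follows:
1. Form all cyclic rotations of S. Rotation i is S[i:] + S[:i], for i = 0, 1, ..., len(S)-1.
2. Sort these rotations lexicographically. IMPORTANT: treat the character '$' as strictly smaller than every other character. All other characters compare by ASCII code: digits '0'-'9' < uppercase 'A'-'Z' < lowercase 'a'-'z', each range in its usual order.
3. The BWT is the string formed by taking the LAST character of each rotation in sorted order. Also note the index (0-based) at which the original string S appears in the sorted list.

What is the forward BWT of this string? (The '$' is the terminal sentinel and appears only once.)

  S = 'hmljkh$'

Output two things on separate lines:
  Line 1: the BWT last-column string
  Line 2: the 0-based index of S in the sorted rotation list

All 7 rotations (rotation i = S[i:]+S[:i]):
  rot[0] = hmljkh$
  rot[1] = mljkh$h
  rot[2] = ljkh$hm
  rot[3] = jkh$hml
  rot[4] = kh$hmlj
  rot[5] = h$hmljk
  rot[6] = $hmljkh
Sorted (with $ < everything):
  sorted[0] = $hmljkh  (last char: 'h')
  sorted[1] = h$hmljk  (last char: 'k')
  sorted[2] = hmljkh$  (last char: '$')
  sorted[3] = jkh$hml  (last char: 'l')
  sorted[4] = kh$hmlj  (last char: 'j')
  sorted[5] = ljkh$hm  (last char: 'm')
  sorted[6] = mljkh$h  (last char: 'h')
Last column: hk$ljmh
Original string S is at sorted index 2

Answer: hk$ljmh
2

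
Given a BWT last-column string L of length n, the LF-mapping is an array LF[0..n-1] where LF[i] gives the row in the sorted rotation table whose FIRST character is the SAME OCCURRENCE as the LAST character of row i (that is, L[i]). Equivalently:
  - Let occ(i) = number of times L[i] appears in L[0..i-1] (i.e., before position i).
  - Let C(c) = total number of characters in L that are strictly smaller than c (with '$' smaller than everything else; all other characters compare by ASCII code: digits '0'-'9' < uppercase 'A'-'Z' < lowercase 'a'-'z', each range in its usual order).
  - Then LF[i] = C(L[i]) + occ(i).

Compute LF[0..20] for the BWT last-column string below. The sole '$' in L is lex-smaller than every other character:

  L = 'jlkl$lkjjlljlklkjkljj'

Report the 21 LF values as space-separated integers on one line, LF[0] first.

Answer: 1 13 8 14 0 15 9 2 3 16 17 4 18 10 19 11 5 12 20 6 7

Derivation:
Char counts: '$':1, 'j':7, 'k':5, 'l':8
C (first-col start): C('$')=0, C('j')=1, C('k')=8, C('l')=13
L[0]='j': occ=0, LF[0]=C('j')+0=1+0=1
L[1]='l': occ=0, LF[1]=C('l')+0=13+0=13
L[2]='k': occ=0, LF[2]=C('k')+0=8+0=8
L[3]='l': occ=1, LF[3]=C('l')+1=13+1=14
L[4]='$': occ=0, LF[4]=C('$')+0=0+0=0
L[5]='l': occ=2, LF[5]=C('l')+2=13+2=15
L[6]='k': occ=1, LF[6]=C('k')+1=8+1=9
L[7]='j': occ=1, LF[7]=C('j')+1=1+1=2
L[8]='j': occ=2, LF[8]=C('j')+2=1+2=3
L[9]='l': occ=3, LF[9]=C('l')+3=13+3=16
L[10]='l': occ=4, LF[10]=C('l')+4=13+4=17
L[11]='j': occ=3, LF[11]=C('j')+3=1+3=4
L[12]='l': occ=5, LF[12]=C('l')+5=13+5=18
L[13]='k': occ=2, LF[13]=C('k')+2=8+2=10
L[14]='l': occ=6, LF[14]=C('l')+6=13+6=19
L[15]='k': occ=3, LF[15]=C('k')+3=8+3=11
L[16]='j': occ=4, LF[16]=C('j')+4=1+4=5
L[17]='k': occ=4, LF[17]=C('k')+4=8+4=12
L[18]='l': occ=7, LF[18]=C('l')+7=13+7=20
L[19]='j': occ=5, LF[19]=C('j')+5=1+5=6
L[20]='j': occ=6, LF[20]=C('j')+6=1+6=7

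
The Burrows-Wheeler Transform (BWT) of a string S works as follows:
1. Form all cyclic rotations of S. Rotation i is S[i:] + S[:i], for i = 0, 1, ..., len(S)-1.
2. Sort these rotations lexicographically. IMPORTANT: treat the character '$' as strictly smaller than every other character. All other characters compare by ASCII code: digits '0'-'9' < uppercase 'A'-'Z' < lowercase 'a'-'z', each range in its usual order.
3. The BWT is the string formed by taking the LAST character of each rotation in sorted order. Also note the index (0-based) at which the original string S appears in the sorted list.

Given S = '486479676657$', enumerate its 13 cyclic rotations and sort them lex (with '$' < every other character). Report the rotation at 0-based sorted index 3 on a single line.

All 13 rotations (rotation i = S[i:]+S[:i]):
  rot[0] = 486479676657$
  rot[1] = 86479676657$4
  rot[2] = 6479676657$48
  rot[3] = 479676657$486
  rot[4] = 79676657$4864
  rot[5] = 9676657$48647
  rot[6] = 676657$486479
  rot[7] = 76657$4864796
  rot[8] = 6657$48647967
  rot[9] = 657$486479676
  rot[10] = 57$4864796766
  rot[11] = 7$48647967665
  rot[12] = $486479676657
Sorted (with $ < everything):
  sorted[0] = $486479676657
  sorted[1] = 479676657$486
  sorted[2] = 486479676657$
  sorted[3] = 57$4864796766
  sorted[4] = 6479676657$48
  sorted[5] = 657$486479676
  sorted[6] = 6657$48647967
  sorted[7] = 676657$486479
  sorted[8] = 7$48647967665
  sorted[9] = 76657$4864796
  sorted[10] = 79676657$4864
  sorted[11] = 86479676657$4
  sorted[12] = 9676657$48647
sorted[3] = 57$4864796766

Answer: 57$4864796766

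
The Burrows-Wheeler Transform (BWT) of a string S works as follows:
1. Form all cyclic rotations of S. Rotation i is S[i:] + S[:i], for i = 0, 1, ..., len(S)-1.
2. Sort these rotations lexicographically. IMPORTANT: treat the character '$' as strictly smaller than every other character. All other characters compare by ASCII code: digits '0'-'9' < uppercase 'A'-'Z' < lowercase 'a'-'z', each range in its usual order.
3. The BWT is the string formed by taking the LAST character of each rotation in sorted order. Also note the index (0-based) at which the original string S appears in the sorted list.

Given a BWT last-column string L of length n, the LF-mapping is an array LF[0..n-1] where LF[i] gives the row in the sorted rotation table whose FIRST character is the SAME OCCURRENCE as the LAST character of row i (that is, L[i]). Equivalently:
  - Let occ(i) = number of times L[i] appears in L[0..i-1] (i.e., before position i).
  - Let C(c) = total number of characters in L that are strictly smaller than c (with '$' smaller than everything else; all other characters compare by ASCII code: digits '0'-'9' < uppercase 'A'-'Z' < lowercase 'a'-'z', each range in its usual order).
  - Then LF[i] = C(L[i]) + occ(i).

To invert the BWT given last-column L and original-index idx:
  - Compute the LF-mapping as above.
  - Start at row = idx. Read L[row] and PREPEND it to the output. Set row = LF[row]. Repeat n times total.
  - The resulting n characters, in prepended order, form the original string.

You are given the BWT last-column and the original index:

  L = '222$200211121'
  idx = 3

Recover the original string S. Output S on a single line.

LF mapping: 7 8 9 0 10 1 2 11 3 4 5 12 6
Walk LF starting at row 3, prepending L[row]:
  step 1: row=3, L[3]='$', prepend. Next row=LF[3]=0
  step 2: row=0, L[0]='2', prepend. Next row=LF[0]=7
  step 3: row=7, L[7]='2', prepend. Next row=LF[7]=11
  step 4: row=11, L[11]='2', prepend. Next row=LF[11]=12
  step 5: row=12, L[12]='1', prepend. Next row=LF[12]=6
  step 6: row=6, L[6]='0', prepend. Next row=LF[6]=2
  step 7: row=2, L[2]='2', prepend. Next row=LF[2]=9
  step 8: row=9, L[9]='1', prepend. Next row=LF[9]=4
  step 9: row=4, L[4]='2', prepend. Next row=LF[4]=10
  step 10: row=10, L[10]='1', prepend. Next row=LF[10]=5
  step 11: row=5, L[5]='0', prepend. Next row=LF[5]=1
  step 12: row=1, L[1]='2', prepend. Next row=LF[1]=8
  step 13: row=8, L[8]='1', prepend. Next row=LF[8]=3
Reversed output: 120121201222$

Answer: 120121201222$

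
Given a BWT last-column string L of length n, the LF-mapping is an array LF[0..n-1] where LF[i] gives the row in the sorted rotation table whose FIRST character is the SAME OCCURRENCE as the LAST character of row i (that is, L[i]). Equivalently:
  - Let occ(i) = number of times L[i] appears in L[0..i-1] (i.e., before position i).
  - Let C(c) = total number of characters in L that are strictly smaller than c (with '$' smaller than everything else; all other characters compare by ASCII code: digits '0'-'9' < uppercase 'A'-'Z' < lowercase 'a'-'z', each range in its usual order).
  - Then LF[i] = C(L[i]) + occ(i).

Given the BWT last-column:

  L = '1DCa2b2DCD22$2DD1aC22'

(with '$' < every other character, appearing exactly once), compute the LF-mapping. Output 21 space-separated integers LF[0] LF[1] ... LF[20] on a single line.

Char counts: '$':1, '1':2, '2':7, 'C':3, 'D':5, 'a':2, 'b':1
C (first-col start): C('$')=0, C('1')=1, C('2')=3, C('C')=10, C('D')=13, C('a')=18, C('b')=20
L[0]='1': occ=0, LF[0]=C('1')+0=1+0=1
L[1]='D': occ=0, LF[1]=C('D')+0=13+0=13
L[2]='C': occ=0, LF[2]=C('C')+0=10+0=10
L[3]='a': occ=0, LF[3]=C('a')+0=18+0=18
L[4]='2': occ=0, LF[4]=C('2')+0=3+0=3
L[5]='b': occ=0, LF[5]=C('b')+0=20+0=20
L[6]='2': occ=1, LF[6]=C('2')+1=3+1=4
L[7]='D': occ=1, LF[7]=C('D')+1=13+1=14
L[8]='C': occ=1, LF[8]=C('C')+1=10+1=11
L[9]='D': occ=2, LF[9]=C('D')+2=13+2=15
L[10]='2': occ=2, LF[10]=C('2')+2=3+2=5
L[11]='2': occ=3, LF[11]=C('2')+3=3+3=6
L[12]='$': occ=0, LF[12]=C('$')+0=0+0=0
L[13]='2': occ=4, LF[13]=C('2')+4=3+4=7
L[14]='D': occ=3, LF[14]=C('D')+3=13+3=16
L[15]='D': occ=4, LF[15]=C('D')+4=13+4=17
L[16]='1': occ=1, LF[16]=C('1')+1=1+1=2
L[17]='a': occ=1, LF[17]=C('a')+1=18+1=19
L[18]='C': occ=2, LF[18]=C('C')+2=10+2=12
L[19]='2': occ=5, LF[19]=C('2')+5=3+5=8
L[20]='2': occ=6, LF[20]=C('2')+6=3+6=9

Answer: 1 13 10 18 3 20 4 14 11 15 5 6 0 7 16 17 2 19 12 8 9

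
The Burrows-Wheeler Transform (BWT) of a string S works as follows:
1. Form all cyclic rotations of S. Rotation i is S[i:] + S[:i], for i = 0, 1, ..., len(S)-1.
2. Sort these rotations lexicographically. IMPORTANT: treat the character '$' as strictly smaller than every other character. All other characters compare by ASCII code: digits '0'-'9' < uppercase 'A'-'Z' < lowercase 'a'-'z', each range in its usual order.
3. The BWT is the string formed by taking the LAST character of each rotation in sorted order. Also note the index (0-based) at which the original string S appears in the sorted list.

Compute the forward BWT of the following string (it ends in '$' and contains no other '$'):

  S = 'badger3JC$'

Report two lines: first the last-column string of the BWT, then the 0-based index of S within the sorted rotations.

All 10 rotations (rotation i = S[i:]+S[:i]):
  rot[0] = badger3JC$
  rot[1] = adger3JC$b
  rot[2] = dger3JC$ba
  rot[3] = ger3JC$bad
  rot[4] = er3JC$badg
  rot[5] = r3JC$badge
  rot[6] = 3JC$badger
  rot[7] = JC$badger3
  rot[8] = C$badger3J
  rot[9] = $badger3JC
Sorted (with $ < everything):
  sorted[0] = $badger3JC  (last char: 'C')
  sorted[1] = 3JC$badger  (last char: 'r')
  sorted[2] = C$badger3J  (last char: 'J')
  sorted[3] = JC$badger3  (last char: '3')
  sorted[4] = adger3JC$b  (last char: 'b')
  sorted[5] = badger3JC$  (last char: '$')
  sorted[6] = dger3JC$ba  (last char: 'a')
  sorted[7] = er3JC$badg  (last char: 'g')
  sorted[8] = ger3JC$bad  (last char: 'd')
  sorted[9] = r3JC$badge  (last char: 'e')
Last column: CrJ3b$agde
Original string S is at sorted index 5

Answer: CrJ3b$agde
5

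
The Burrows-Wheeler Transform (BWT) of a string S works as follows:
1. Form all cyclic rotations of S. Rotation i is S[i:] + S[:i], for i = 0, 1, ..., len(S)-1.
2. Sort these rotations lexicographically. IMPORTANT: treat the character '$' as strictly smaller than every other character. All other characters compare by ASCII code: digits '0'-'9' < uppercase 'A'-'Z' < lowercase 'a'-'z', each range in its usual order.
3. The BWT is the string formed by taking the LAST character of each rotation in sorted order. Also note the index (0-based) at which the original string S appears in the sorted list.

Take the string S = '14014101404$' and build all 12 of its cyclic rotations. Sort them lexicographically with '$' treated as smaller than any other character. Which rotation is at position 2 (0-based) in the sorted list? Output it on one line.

All 12 rotations (rotation i = S[i:]+S[:i]):
  rot[0] = 14014101404$
  rot[1] = 4014101404$1
  rot[2] = 014101404$14
  rot[3] = 14101404$140
  rot[4] = 4101404$1401
  rot[5] = 101404$14014
  rot[6] = 01404$140141
  rot[7] = 1404$1401410
  rot[8] = 404$14014101
  rot[9] = 04$140141014
  rot[10] = 4$1401410140
  rot[11] = $14014101404
Sorted (with $ < everything):
  sorted[0] = $14014101404
  sorted[1] = 01404$140141
  sorted[2] = 014101404$14
  sorted[3] = 04$140141014
  sorted[4] = 101404$14014
  sorted[5] = 14014101404$
  sorted[6] = 1404$1401410
  sorted[7] = 14101404$140
  sorted[8] = 4$1401410140
  sorted[9] = 4014101404$1
  sorted[10] = 404$14014101
  sorted[11] = 4101404$1401
sorted[2] = 014101404$14

Answer: 014101404$14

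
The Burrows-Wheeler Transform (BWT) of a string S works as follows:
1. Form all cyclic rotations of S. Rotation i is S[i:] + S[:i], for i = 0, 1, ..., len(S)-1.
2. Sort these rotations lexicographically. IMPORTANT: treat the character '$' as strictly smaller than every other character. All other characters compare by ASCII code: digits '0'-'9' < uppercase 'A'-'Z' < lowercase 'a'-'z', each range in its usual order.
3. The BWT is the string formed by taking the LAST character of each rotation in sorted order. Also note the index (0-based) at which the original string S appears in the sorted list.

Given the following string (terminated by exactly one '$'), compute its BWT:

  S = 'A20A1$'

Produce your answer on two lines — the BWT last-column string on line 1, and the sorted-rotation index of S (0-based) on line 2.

All 6 rotations (rotation i = S[i:]+S[:i]):
  rot[0] = A20A1$
  rot[1] = 20A1$A
  rot[2] = 0A1$A2
  rot[3] = A1$A20
  rot[4] = 1$A20A
  rot[5] = $A20A1
Sorted (with $ < everything):
  sorted[0] = $A20A1  (last char: '1')
  sorted[1] = 0A1$A2  (last char: '2')
  sorted[2] = 1$A20A  (last char: 'A')
  sorted[3] = 20A1$A  (last char: 'A')
  sorted[4] = A1$A20  (last char: '0')
  sorted[5] = A20A1$  (last char: '$')
Last column: 12AA0$
Original string S is at sorted index 5

Answer: 12AA0$
5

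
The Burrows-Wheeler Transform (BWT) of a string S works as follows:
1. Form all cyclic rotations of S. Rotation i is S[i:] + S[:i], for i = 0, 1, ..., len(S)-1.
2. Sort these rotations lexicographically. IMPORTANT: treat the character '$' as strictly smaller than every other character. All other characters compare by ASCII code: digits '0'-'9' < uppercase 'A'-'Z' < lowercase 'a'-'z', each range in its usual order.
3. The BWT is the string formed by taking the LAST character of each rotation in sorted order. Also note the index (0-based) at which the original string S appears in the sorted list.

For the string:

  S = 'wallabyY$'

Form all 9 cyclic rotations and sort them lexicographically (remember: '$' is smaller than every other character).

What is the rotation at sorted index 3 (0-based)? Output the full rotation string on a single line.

Answer: allabyY$w

Derivation:
All 9 rotations (rotation i = S[i:]+S[:i]):
  rot[0] = wallabyY$
  rot[1] = allabyY$w
  rot[2] = llabyY$wa
  rot[3] = labyY$wal
  rot[4] = abyY$wall
  rot[5] = byY$walla
  rot[6] = yY$wallab
  rot[7] = Y$wallaby
  rot[8] = $wallabyY
Sorted (with $ < everything):
  sorted[0] = $wallabyY
  sorted[1] = Y$wallaby
  sorted[2] = abyY$wall
  sorted[3] = allabyY$w
  sorted[4] = byY$walla
  sorted[5] = labyY$wal
  sorted[6] = llabyY$wa
  sorted[7] = wallabyY$
  sorted[8] = yY$wallab
sorted[3] = allabyY$w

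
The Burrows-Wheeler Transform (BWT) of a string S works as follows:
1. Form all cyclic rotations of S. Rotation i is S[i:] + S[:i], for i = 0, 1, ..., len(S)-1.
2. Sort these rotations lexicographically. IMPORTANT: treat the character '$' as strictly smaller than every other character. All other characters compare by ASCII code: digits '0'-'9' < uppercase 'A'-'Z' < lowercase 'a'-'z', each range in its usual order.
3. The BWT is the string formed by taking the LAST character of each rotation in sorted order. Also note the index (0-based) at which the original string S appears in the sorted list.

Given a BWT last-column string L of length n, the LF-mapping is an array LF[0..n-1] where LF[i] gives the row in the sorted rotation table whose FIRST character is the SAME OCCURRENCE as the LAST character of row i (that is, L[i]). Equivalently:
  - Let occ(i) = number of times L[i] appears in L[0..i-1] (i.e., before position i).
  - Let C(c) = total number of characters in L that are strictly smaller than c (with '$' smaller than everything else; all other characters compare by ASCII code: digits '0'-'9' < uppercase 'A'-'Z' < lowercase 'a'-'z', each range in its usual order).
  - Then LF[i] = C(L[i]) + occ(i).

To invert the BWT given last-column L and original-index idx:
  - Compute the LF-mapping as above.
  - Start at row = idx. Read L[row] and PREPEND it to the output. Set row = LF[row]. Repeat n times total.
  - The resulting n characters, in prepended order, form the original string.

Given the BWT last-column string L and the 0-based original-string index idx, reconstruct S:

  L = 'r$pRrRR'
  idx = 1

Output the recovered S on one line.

LF mapping: 5 0 4 1 6 2 3
Walk LF starting at row 1, prepending L[row]:
  step 1: row=1, L[1]='$', prepend. Next row=LF[1]=0
  step 2: row=0, L[0]='r', prepend. Next row=LF[0]=5
  step 3: row=5, L[5]='R', prepend. Next row=LF[5]=2
  step 4: row=2, L[2]='p', prepend. Next row=LF[2]=4
  step 5: row=4, L[4]='r', prepend. Next row=LF[4]=6
  step 6: row=6, L[6]='R', prepend. Next row=LF[6]=3
  step 7: row=3, L[3]='R', prepend. Next row=LF[3]=1
Reversed output: RRrpRr$

Answer: RRrpRr$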